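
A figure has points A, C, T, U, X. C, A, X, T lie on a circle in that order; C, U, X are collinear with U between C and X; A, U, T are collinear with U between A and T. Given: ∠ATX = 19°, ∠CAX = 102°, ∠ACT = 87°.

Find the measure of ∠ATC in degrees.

∠ATC = 59°

1. ∠ACX = 19°  [same arc AX]
2. ∠AXC = 59°  [△CAX]
3. ∠ATC = 59°  [same arc CA]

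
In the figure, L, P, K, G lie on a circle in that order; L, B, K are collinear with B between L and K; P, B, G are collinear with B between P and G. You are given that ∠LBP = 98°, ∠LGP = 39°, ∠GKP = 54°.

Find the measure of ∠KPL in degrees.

∠KPL = 74°

1. ∠LKP = 39°  [same arc LP]
2. ∠GLP = 126°  [cyclic LPKG, opposite ∠L+∠K]
3. ∠GPL = 15°  [△LPG]
4. ∠KLP = 67°  [△LBP]
5. ∠KPL = 74°  [△LPK]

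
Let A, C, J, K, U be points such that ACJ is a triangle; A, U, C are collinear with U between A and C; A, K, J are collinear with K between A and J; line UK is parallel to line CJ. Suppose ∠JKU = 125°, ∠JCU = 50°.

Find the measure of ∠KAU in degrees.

∠KAU = 75°

1. ∠AKU = 55°  [linear pair at K on AJ]
2. ∠ACJ = 50°  [U on ray CA]
3. ∠AJC = 55°  [UK∥CJ, corresponding at K]
4. ∠CAJ = 75°  [△ACJ]
5. ∠KAU = 75°  [U on AC, K on AJ]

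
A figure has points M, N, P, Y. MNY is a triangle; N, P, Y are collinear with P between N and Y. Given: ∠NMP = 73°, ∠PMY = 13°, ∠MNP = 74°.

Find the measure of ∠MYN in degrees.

1. ∠MPN = 33°  [△MNP]
2. ∠MPY = 147°  [linear pair at P on NY]
3. ∠MYP = 20°  [△MPY]
4. ∠MYN = 20°  [P on ray YN]

∠MYN = 20°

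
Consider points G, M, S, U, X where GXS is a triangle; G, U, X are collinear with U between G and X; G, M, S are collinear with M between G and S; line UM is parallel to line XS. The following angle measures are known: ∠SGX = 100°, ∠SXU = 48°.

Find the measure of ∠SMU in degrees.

∠SMU = 148°

1. ∠GXS = 48°  [U on ray XG]
2. ∠GSX = 32°  [△GXS]
3. ∠GMU = 32°  [UM∥XS, corresponding at M]
4. ∠SMU = 148°  [linear pair at M on GS]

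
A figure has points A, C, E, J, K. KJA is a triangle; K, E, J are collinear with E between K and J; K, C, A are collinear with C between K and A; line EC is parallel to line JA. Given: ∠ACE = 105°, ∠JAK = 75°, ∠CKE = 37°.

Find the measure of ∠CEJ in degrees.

1. ∠ECK = 75°  [linear pair at C on KA]
2. ∠CEK = 68°  [△KEC]
3. ∠CEJ = 112°  [linear pair at E on KJ]

∠CEJ = 112°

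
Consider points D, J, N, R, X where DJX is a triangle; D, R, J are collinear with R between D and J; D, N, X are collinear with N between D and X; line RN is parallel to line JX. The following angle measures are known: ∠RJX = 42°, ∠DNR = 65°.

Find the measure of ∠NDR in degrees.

∠NDR = 73°

1. ∠DJX = 42°  [R on ray JD]
2. ∠DXJ = 65°  [RN∥JX, corresponding at N]
3. ∠JDX = 73°  [△DJX]
4. ∠NDR = 73°  [R on DJ, N on DX]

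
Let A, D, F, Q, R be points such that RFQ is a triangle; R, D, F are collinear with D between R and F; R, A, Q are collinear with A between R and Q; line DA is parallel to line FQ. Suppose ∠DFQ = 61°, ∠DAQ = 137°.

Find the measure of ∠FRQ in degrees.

∠FRQ = 76°

1. ∠QFR = 61°  [D on ray FR]
2. ∠DAR = 43°  [linear pair at A on RQ]
3. ∠ADR = 61°  [DA∥FQ, corresponding at D]
4. ∠ARD = 76°  [△RDA]
5. ∠FRQ = 76°  [D on RF, A on RQ]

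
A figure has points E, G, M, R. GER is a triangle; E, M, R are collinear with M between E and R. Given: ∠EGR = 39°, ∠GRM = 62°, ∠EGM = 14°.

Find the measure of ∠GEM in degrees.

∠GEM = 79°

1. ∠ERG = 62°  [M on ray RE]
2. ∠GER = 79°  [△GER]
3. ∠GEM = 79°  [M on ray ER]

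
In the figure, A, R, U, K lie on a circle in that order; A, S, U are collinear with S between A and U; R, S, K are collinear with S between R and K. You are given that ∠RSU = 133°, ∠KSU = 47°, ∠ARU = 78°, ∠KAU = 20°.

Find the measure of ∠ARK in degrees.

∠ARK = 58°

1. ∠AKU = 102°  [cyclic ARUK, opposite ∠R+∠K]
2. ∠AUK = 58°  [△AUK]
3. ∠ARK = 58°  [same arc AK]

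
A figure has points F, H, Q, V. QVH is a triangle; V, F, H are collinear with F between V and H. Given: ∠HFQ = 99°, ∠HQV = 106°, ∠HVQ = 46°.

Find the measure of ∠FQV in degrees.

∠FQV = 53°

1. ∠QFV = 81°  [linear pair at F on VH]
2. ∠FVQ = 46°  [F on ray VH]
3. ∠FQV = 53°  [△QVF]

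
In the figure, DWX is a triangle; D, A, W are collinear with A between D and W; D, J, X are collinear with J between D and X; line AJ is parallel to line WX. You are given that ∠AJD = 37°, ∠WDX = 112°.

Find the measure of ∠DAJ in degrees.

∠DAJ = 31°

1. ∠DXW = 37°  [AJ∥WX, corresponding at J]
2. ∠DWX = 31°  [△DWX]
3. ∠DAJ = 31°  [AJ∥WX, corresponding at A]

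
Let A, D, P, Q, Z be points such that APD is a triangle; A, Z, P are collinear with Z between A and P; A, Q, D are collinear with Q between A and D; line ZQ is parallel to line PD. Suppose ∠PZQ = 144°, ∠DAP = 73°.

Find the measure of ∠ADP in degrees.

1. ∠AZQ = 36°  [linear pair at Z on AP]
2. ∠QAZ = 73°  [Z on AP, Q on AD]
3. ∠AQZ = 71°  [△AZQ]
4. ∠ADP = 71°  [ZQ∥PD, corresponding at Q]

∠ADP = 71°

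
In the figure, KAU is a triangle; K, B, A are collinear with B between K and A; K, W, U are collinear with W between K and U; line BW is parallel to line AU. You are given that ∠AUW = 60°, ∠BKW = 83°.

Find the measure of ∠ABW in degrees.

1. ∠AUK = 60°  [W on ray UK]
2. ∠AKU = 83°  [B on KA, W on KU]
3. ∠KAU = 37°  [△KAU]
4. ∠KBW = 37°  [BW∥AU, corresponding at B]
5. ∠ABW = 143°  [linear pair at B on KA]

∠ABW = 143°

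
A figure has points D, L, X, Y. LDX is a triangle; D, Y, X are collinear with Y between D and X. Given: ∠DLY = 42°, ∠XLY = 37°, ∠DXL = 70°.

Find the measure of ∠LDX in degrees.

∠LDX = 31°

1. ∠LXY = 70°  [Y on ray XD]
2. ∠LYX = 73°  [△LYX]
3. ∠DYL = 107°  [linear pair at Y on DX]
4. ∠LDY = 31°  [△LDY]
5. ∠LDX = 31°  [Y on ray DX]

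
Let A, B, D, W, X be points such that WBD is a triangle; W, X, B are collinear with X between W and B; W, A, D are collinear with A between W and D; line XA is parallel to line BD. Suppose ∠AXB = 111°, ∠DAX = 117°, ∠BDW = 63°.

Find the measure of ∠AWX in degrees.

1. ∠AXW = 69°  [linear pair at X on WB]
2. ∠WAX = 63°  [linear pair at A on WD]
3. ∠AWX = 48°  [△WXA]

∠AWX = 48°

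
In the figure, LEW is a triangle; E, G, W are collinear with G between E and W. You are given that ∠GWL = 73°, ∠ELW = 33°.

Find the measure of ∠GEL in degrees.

1. ∠EWL = 73°  [G on ray WE]
2. ∠LEW = 74°  [△LEW]
3. ∠GEL = 74°  [G on ray EW]

∠GEL = 74°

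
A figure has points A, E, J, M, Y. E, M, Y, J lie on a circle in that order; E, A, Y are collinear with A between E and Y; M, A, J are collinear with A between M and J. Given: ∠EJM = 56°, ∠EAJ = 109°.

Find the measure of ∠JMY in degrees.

∠JMY = 15°

1. ∠EYM = 56°  [same arc EM]
2. ∠MAY = 109°  [vertical angles at A]
3. ∠JMY = 15°  [△MAY]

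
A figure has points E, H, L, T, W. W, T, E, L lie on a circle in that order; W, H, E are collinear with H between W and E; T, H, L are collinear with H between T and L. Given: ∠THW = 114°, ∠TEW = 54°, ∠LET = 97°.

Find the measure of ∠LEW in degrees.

1. ∠EHL = 114°  [vertical angles at H]
2. ∠EHT = 66°  [linear pair at H on WE]
3. ∠ETL = 60°  [△THE]
4. ∠ELT = 23°  [△TEL]
5. ∠LEW = 43°  [△EHL]

∠LEW = 43°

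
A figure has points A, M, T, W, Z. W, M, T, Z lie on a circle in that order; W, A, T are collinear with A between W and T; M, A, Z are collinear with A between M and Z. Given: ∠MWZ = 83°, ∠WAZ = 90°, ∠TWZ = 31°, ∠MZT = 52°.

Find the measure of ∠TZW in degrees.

∠TZW = 111°

1. ∠TAZ = 90°  [linear pair at A on WT]
2. ∠WTZ = 38°  [△TAZ]
3. ∠TZW = 111°  [△WTZ]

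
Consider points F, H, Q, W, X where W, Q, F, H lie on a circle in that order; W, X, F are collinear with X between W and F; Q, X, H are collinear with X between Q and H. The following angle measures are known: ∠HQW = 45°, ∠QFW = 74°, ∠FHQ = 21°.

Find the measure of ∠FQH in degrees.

∠FQH = 40°

1. ∠QHW = 74°  [same arc WQ]
2. ∠HWQ = 61°  [△WQH]
3. ∠HFQ = 119°  [cyclic WQFH, opposite ∠W+∠F]
4. ∠FQH = 40°  [△QFH]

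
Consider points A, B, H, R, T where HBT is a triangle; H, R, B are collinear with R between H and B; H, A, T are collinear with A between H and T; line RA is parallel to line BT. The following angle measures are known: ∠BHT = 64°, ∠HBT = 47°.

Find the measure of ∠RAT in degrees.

∠RAT = 111°

1. ∠BTH = 69°  [△HBT]
2. ∠HAR = 69°  [RA∥BT, corresponding at A]
3. ∠RAT = 111°  [linear pair at A on HT]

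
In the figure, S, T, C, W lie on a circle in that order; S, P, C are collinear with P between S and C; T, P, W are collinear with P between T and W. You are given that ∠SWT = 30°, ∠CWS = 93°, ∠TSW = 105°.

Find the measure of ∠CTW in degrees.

∠CTW = 42°

1. ∠SCT = 30°  [same arc ST]
2. ∠CTS = 87°  [cyclic STCW, opposite ∠T+∠W]
3. ∠TCW = 75°  [cyclic STCW, opposite ∠S+∠C]
4. ∠CST = 63°  [△STC]
5. ∠CWT = 63°  [same arc TC]
6. ∠CTW = 42°  [△TCW]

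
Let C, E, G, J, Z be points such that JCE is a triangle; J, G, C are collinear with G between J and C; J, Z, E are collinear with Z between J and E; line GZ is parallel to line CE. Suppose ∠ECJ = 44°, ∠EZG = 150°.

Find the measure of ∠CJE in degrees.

1. ∠JGZ = 44°  [GZ∥CE, corresponding at G]
2. ∠GZJ = 30°  [linear pair at Z on JE]
3. ∠GJZ = 106°  [△JGZ]
4. ∠CJE = 106°  [G on JC, Z on JE]

∠CJE = 106°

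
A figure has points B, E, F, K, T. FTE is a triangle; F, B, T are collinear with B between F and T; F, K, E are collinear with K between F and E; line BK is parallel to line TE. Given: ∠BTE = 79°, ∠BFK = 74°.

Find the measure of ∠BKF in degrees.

1. ∠ETF = 79°  [B on ray TF]
2. ∠EFT = 74°  [B on FT, K on FE]
3. ∠FET = 27°  [△FTE]
4. ∠BKF = 27°  [BK∥TE, corresponding at K]

∠BKF = 27°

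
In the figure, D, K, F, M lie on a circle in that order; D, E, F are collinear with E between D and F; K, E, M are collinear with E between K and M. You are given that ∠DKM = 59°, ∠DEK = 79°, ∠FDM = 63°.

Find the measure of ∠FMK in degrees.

1. ∠DFM = 59°  [same arc DM]
2. ∠FEM = 79°  [vertical angles at E]
3. ∠FMK = 42°  [△FEM]

∠FMK = 42°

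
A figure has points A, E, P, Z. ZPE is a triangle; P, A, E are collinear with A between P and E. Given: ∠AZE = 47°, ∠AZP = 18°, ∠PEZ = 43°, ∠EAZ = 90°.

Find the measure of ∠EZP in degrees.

∠EZP = 65°

1. ∠PAZ = 90°  [linear pair at A on PE]
2. ∠APZ = 72°  [△ZPA]
3. ∠EPZ = 72°  [A on ray PE]
4. ∠EZP = 65°  [△ZPE]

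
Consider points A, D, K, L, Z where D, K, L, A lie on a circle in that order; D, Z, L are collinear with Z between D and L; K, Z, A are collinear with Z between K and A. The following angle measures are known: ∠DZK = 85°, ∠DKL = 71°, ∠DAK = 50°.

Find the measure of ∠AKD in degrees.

∠AKD = 36°

1. ∠DLK = 50°  [same arc DK]
2. ∠KDL = 59°  [△DKL]
3. ∠AKD = 36°  [△DZK]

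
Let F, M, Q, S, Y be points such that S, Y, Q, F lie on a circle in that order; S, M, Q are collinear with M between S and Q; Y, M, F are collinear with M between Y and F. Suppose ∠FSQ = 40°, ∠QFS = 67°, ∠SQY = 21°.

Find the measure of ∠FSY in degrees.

∠FSY = 86°

1. ∠FQS = 73°  [△SQF]
2. ∠SFY = 21°  [same arc SY]
3. ∠FYS = 73°  [same arc SF]
4. ∠FSY = 86°  [△SYF]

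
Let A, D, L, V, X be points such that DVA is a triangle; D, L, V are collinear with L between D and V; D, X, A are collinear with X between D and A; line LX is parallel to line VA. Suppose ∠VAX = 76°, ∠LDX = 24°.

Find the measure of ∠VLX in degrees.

∠VLX = 100°

1. ∠DAV = 76°  [X on ray AD]
2. ∠ADV = 24°  [L on DV, X on DA]
3. ∠AVD = 80°  [△DVA]
4. ∠DLX = 80°  [LX∥VA, corresponding at L]
5. ∠VLX = 100°  [linear pair at L on DV]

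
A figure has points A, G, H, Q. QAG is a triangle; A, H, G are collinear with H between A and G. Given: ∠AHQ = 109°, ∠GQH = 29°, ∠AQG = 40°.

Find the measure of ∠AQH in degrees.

1. ∠GHQ = 71°  [linear pair at H on AG]
2. ∠HGQ = 80°  [△QHG]
3. ∠AGQ = 80°  [H on ray GA]
4. ∠GAQ = 60°  [△QAG]
5. ∠HAQ = 60°  [H on ray AG]
6. ∠AQH = 11°  [△QAH]

∠AQH = 11°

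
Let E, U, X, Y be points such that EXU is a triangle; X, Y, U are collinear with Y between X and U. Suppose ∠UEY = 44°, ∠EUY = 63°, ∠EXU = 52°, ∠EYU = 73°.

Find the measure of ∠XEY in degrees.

∠XEY = 21°

1. ∠EXY = 52°  [Y on ray XU]
2. ∠EYX = 107°  [linear pair at Y on XU]
3. ∠XEY = 21°  [△EXY]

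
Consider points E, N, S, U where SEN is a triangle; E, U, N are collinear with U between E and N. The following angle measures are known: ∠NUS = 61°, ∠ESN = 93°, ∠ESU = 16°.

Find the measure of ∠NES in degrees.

1. ∠EUS = 119°  [linear pair at U on EN]
2. ∠SEU = 45°  [△SEU]
3. ∠NES = 45°  [U on ray EN]

∠NES = 45°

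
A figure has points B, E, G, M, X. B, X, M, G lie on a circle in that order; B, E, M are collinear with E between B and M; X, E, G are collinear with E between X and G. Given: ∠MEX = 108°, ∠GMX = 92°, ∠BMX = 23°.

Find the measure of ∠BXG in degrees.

1. ∠GBX = 88°  [cyclic BXMG, opposite ∠B+∠M]
2. ∠BGX = 23°  [same arc BX]
3. ∠BXG = 69°  [△BXG]

∠BXG = 69°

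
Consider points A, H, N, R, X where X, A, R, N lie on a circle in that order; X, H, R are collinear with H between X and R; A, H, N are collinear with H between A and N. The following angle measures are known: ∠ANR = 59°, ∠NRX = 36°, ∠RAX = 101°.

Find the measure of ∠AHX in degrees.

∠AHX = 85°

1. ∠AXR = 59°  [same arc AR]
2. ∠NAX = 36°  [same arc XN]
3. ∠AHX = 85°  [△XHA]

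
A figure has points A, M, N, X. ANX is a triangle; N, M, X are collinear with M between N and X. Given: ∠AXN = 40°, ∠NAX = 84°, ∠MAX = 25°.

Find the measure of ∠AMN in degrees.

∠AMN = 65°

1. ∠AXM = 40°  [M on ray XN]
2. ∠AMX = 115°  [△AMX]
3. ∠AMN = 65°  [linear pair at M on NX]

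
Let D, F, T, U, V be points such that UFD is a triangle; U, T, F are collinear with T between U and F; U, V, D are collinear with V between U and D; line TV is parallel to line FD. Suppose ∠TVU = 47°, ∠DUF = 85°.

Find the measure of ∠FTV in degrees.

1. ∠FDU = 47°  [TV∥FD, corresponding at V]
2. ∠DFU = 48°  [△UFD]
3. ∠UTV = 48°  [TV∥FD, corresponding at T]
4. ∠FTV = 132°  [linear pair at T on UF]

∠FTV = 132°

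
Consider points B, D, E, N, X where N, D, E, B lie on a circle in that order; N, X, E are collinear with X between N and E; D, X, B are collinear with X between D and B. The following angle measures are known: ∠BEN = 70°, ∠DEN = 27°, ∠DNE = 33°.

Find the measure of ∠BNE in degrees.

∠BNE = 50°

1. ∠EDN = 120°  [△NDE]
2. ∠EBN = 60°  [cyclic NDEB, opposite ∠D+∠B]
3. ∠BNE = 50°  [△NEB]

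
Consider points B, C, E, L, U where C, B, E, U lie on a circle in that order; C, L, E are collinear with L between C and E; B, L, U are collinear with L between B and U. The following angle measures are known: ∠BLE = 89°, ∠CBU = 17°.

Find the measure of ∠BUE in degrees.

∠BUE = 72°

1. ∠CLU = 89°  [vertical angles at L]
2. ∠CEU = 17°  [same arc CU]
3. ∠ELU = 91°  [linear pair at L on CE]
4. ∠BUE = 72°  [△ELU]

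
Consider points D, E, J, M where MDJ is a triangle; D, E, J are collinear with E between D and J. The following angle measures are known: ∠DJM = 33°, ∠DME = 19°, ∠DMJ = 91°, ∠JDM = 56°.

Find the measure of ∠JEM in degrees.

1. ∠EDM = 56°  [E on ray DJ]
2. ∠DEM = 105°  [△MDE]
3. ∠JEM = 75°  [linear pair at E on DJ]

∠JEM = 75°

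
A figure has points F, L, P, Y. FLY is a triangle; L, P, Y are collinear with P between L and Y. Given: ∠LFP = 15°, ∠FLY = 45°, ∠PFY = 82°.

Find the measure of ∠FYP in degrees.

∠FYP = 38°

1. ∠FLP = 45°  [P on ray LY]
2. ∠FPL = 120°  [△FLP]
3. ∠FPY = 60°  [linear pair at P on LY]
4. ∠FYP = 38°  [△FPY]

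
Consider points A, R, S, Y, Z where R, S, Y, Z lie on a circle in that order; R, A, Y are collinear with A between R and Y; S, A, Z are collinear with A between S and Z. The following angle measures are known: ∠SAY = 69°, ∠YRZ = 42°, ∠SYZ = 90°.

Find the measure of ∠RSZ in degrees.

∠RSZ = 21°

1. ∠RAZ = 69°  [vertical angles at A]
2. ∠RZS = 69°  [△RAZ]
3. ∠SRZ = 90°  [cyclic RSYZ, opposite ∠R+∠Y]
4. ∠RSZ = 21°  [△RSZ]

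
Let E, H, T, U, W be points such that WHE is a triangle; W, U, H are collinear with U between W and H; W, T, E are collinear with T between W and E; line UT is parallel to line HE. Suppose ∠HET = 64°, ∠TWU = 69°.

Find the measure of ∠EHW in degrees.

1. ∠HEW = 64°  [T on ray EW]
2. ∠EWH = 69°  [U on WH, T on WE]
3. ∠EHW = 47°  [△WHE]

∠EHW = 47°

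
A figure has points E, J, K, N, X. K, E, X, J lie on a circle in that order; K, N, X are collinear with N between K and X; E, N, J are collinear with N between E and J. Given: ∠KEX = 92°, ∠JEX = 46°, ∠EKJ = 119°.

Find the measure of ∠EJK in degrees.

1. ∠KJX = 88°  [cyclic KEXJ, opposite ∠E+∠J]
2. ∠JKX = 46°  [same arc XJ]
3. ∠JXK = 46°  [△KXJ]
4. ∠JEK = 46°  [same arc KJ]
5. ∠EJK = 15°  [△KEJ]

∠EJK = 15°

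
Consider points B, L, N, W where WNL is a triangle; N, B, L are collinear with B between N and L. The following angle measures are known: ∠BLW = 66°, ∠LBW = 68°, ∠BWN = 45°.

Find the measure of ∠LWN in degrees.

∠LWN = 91°

1. ∠NLW = 66°  [B on ray LN]
2. ∠NBW = 112°  [linear pair at B on NL]
3. ∠BNW = 23°  [△WNB]
4. ∠LNW = 23°  [B on ray NL]
5. ∠LWN = 91°  [△WNL]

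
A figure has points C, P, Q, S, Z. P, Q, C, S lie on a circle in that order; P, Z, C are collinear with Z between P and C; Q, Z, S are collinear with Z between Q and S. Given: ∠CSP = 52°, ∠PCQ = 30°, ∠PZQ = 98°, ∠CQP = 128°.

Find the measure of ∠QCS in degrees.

1. ∠PSQ = 30°  [same arc PQ]
2. ∠CPQ = 22°  [△PQC]
3. ∠PQS = 60°  [△PZQ]
4. ∠QPS = 90°  [△PQS]
5. ∠QCS = 90°  [cyclic PQCS, opposite ∠P+∠C]

∠QCS = 90°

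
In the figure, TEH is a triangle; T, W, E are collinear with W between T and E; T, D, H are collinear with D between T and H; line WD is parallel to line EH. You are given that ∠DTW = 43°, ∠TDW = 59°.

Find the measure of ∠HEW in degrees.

1. ∠DWT = 78°  [△TWD]
2. ∠DWE = 102°  [linear pair at W on TE]
3. ∠HEW = 78°  [WD∥EH, co-interior at E–W]

∠HEW = 78°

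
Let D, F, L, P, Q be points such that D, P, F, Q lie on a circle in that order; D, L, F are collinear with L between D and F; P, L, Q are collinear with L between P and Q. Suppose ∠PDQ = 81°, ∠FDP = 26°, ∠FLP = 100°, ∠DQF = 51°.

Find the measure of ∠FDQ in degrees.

∠FDQ = 55°

1. ∠PFQ = 99°  [cyclic DPFQ, opposite ∠D+∠F]
2. ∠FQP = 26°  [same arc PF]
3. ∠FPQ = 55°  [△PFQ]
4. ∠FDQ = 55°  [same arc FQ]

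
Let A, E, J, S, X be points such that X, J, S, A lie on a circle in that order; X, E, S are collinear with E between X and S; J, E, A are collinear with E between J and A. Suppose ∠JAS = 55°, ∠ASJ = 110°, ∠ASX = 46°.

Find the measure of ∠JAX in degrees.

∠JAX = 64°

1. ∠AXJ = 70°  [cyclic XJSA, opposite ∠X+∠S]
2. ∠AJX = 46°  [same arc XA]
3. ∠JAX = 64°  [△XJA]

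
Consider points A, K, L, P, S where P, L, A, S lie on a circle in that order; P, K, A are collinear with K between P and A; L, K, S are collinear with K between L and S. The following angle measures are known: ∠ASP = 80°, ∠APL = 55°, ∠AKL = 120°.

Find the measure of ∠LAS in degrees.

∠LAS = 90°

1. ∠ALP = 100°  [cyclic PLAS, opposite ∠L+∠S]
2. ∠ASL = 55°  [same arc LA]
3. ∠LAP = 25°  [△PLA]
4. ∠ALS = 35°  [△LKA]
5. ∠LAS = 90°  [△LAS]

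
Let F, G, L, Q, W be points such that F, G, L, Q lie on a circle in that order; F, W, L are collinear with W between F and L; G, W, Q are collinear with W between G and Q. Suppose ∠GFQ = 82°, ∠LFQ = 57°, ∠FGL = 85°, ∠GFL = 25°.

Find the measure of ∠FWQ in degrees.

1. ∠LGQ = 57°  [same arc LQ]
2. ∠FLG = 70°  [△FGL]
3. ∠GWL = 53°  [△GWL]
4. ∠FWQ = 53°  [vertical angles at W]

∠FWQ = 53°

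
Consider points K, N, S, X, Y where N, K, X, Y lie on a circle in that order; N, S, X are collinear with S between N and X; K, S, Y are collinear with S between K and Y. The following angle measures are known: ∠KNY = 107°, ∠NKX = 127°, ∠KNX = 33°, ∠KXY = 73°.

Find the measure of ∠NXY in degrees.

∠NXY = 53°

1. ∠NYX = 53°  [cyclic NKXY, opposite ∠K+∠Y]
2. ∠KYX = 33°  [same arc KX]
3. ∠XKY = 74°  [△KXY]
4. ∠XNY = 74°  [same arc XY]
5. ∠NXY = 53°  [△NXY]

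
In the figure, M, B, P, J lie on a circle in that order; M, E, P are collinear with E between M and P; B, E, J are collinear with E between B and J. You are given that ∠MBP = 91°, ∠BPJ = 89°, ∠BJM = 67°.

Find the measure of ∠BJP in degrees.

∠BJP = 22°

1. ∠BPM = 67°  [same arc MB]
2. ∠BMP = 22°  [△MBP]
3. ∠BJP = 22°  [same arc BP]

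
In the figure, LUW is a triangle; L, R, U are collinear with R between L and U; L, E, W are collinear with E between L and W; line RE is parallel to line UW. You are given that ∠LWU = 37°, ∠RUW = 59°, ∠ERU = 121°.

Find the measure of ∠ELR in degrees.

∠ELR = 84°

1. ∠LER = 37°  [RE∥UW, corresponding at E]
2. ∠ERL = 59°  [linear pair at R on LU]
3. ∠ELR = 84°  [△LRE]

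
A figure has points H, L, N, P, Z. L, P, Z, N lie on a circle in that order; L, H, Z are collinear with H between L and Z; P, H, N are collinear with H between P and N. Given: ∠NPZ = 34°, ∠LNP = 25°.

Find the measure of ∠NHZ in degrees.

∠NHZ = 59°

1. ∠NLZ = 34°  [same arc ZN]
2. ∠LHN = 121°  [△LHN]
3. ∠NHZ = 59°  [linear pair at H on LZ]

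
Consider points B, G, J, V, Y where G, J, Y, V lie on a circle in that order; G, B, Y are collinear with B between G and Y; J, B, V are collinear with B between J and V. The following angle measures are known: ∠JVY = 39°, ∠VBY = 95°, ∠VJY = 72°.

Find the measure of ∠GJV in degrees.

∠GJV = 46°

1. ∠JGY = 39°  [same arc JY]
2. ∠GBJ = 95°  [vertical angles at B]
3. ∠GJV = 46°  [△GBJ]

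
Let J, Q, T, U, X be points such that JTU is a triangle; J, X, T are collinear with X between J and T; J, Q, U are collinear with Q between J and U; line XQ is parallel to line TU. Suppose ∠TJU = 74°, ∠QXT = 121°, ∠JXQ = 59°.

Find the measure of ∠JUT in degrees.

∠JUT = 47°

1. ∠QJX = 74°  [X on JT, Q on JU]
2. ∠JQX = 47°  [△JXQ]
3. ∠JUT = 47°  [XQ∥TU, corresponding at Q]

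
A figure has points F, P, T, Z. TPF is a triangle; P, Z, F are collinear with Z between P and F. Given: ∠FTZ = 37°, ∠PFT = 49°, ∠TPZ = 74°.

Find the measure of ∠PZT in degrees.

1. ∠TFZ = 49°  [Z on ray FP]
2. ∠FZT = 94°  [△TZF]
3. ∠PZT = 86°  [linear pair at Z on PF]

∠PZT = 86°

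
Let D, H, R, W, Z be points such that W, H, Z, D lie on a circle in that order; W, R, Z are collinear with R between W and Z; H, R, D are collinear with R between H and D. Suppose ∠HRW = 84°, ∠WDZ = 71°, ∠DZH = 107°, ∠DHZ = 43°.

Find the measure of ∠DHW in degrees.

∠DHW = 66°

1. ∠DRZ = 84°  [vertical angles at R]
2. ∠HDZ = 30°  [△HZD]
3. ∠DZW = 66°  [△ZRD]
4. ∠DHW = 66°  [same arc WD]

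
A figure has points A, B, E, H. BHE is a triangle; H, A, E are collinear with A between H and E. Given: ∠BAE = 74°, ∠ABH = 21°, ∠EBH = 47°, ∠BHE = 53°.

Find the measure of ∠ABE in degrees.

∠ABE = 26°

1. ∠BEH = 80°  [△BHE]
2. ∠AEB = 80°  [A on ray EH]
3. ∠ABE = 26°  [△BAE]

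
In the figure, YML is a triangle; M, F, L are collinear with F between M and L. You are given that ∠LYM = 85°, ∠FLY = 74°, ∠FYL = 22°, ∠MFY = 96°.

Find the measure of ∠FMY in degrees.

1. ∠MLY = 74°  [F on ray LM]
2. ∠LMY = 21°  [△YML]
3. ∠FMY = 21°  [F on ray ML]

∠FMY = 21°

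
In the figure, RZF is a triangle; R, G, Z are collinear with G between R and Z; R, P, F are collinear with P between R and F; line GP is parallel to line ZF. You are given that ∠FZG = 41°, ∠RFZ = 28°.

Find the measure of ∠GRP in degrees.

1. ∠FZR = 41°  [G on ray ZR]
2. ∠FRZ = 111°  [△RZF]
3. ∠GRP = 111°  [G on RZ, P on RF]

∠GRP = 111°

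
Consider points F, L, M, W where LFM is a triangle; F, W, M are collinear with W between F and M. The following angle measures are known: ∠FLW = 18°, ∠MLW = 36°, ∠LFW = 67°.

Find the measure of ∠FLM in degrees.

∠FLM = 54°

1. ∠FWL = 95°  [△LFW]
2. ∠LFM = 67°  [W on ray FM]
3. ∠LWM = 85°  [linear pair at W on FM]
4. ∠LMW = 59°  [△LWM]
5. ∠FML = 59°  [W on ray MF]
6. ∠FLM = 54°  [△LFM]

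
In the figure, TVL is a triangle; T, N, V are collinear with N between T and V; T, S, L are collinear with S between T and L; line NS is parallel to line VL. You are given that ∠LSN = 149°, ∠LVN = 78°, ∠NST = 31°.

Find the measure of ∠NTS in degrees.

∠NTS = 71°

1. ∠LVT = 78°  [N on ray VT]
2. ∠TLV = 31°  [NS∥VL, corresponding at S]
3. ∠LTV = 71°  [△TVL]
4. ∠NTS = 71°  [N on TV, S on TL]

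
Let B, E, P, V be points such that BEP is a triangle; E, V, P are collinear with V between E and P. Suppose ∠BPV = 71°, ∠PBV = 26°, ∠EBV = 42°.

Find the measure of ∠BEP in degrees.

1. ∠BVP = 83°  [△BVP]
2. ∠BVE = 97°  [linear pair at V on EP]
3. ∠BEV = 41°  [△BEV]
4. ∠BEP = 41°  [V on ray EP]

∠BEP = 41°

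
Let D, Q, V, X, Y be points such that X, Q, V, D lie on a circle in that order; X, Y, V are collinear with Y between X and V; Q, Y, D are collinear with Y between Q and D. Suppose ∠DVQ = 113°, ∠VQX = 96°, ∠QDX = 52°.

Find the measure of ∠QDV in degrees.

1. ∠QVX = 52°  [same arc XQ]
2. ∠QXV = 32°  [△XQV]
3. ∠QDV = 32°  [same arc QV]

∠QDV = 32°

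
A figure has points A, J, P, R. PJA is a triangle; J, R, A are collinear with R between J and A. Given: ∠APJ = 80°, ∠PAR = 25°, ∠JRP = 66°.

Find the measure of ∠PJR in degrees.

∠PJR = 75°

1. ∠JAP = 25°  [R on ray AJ]
2. ∠AJP = 75°  [△PJA]
3. ∠PJR = 75°  [R on ray JA]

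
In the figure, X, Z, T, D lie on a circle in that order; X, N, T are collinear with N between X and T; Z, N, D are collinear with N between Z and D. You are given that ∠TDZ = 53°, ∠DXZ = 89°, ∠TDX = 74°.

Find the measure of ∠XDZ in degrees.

1. ∠TXZ = 53°  [same arc ZT]
2. ∠TZX = 106°  [cyclic XZTD, opposite ∠Z+∠D]
3. ∠XTZ = 21°  [△XZT]
4. ∠XDZ = 21°  [same arc XZ]

∠XDZ = 21°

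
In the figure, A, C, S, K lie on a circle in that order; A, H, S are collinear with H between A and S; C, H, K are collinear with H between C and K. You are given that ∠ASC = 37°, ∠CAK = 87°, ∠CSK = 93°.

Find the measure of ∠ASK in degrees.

∠ASK = 56°

1. ∠AKC = 37°  [same arc AC]
2. ∠ACK = 56°  [△ACK]
3. ∠ASK = 56°  [same arc AK]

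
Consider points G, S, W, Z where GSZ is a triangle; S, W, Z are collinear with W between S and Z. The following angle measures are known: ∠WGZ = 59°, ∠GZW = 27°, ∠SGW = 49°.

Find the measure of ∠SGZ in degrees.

1. ∠GWZ = 94°  [△GWZ]
2. ∠GZS = 27°  [W on ray ZS]
3. ∠GWS = 86°  [linear pair at W on SZ]
4. ∠GSW = 45°  [△GSW]
5. ∠GSZ = 45°  [W on ray SZ]
6. ∠SGZ = 108°  [△GSZ]

∠SGZ = 108°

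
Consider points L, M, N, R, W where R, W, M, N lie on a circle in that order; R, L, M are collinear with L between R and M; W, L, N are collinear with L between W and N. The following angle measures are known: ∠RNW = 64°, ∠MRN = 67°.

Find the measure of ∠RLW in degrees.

1. ∠RMW = 64°  [same arc RW]
2. ∠MWN = 67°  [same arc MN]
3. ∠MLW = 49°  [△WLM]
4. ∠RLW = 131°  [linear pair at L on RM]

∠RLW = 131°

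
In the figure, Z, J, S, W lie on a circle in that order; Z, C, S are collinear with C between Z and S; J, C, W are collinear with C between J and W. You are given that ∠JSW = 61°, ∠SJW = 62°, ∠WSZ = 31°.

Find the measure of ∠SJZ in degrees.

1. ∠SZW = 62°  [same arc SW]
2. ∠SWZ = 87°  [△ZSW]
3. ∠SJZ = 93°  [cyclic ZJSW, opposite ∠J+∠W]

∠SJZ = 93°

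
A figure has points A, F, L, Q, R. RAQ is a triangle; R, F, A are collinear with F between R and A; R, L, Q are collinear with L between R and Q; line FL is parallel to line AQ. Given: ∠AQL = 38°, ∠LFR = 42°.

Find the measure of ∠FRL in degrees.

1. ∠AQR = 38°  [L on ray QR]
2. ∠QAR = 42°  [FL∥AQ, corresponding at F]
3. ∠ARQ = 100°  [△RAQ]
4. ∠FRL = 100°  [F on RA, L on RQ]

∠FRL = 100°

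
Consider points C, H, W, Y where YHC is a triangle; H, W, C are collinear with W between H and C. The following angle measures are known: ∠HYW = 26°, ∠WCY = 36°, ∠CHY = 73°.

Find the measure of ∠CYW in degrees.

1. ∠WHY = 73°  [W on ray HC]
2. ∠HWY = 81°  [△YHW]
3. ∠CWY = 99°  [linear pair at W on HC]
4. ∠CYW = 45°  [△YWC]

∠CYW = 45°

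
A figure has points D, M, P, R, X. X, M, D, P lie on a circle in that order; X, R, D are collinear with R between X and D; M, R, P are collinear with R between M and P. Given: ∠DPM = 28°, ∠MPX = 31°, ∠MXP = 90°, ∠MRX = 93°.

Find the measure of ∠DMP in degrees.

1. ∠MDX = 31°  [same arc XM]
2. ∠DRM = 87°  [linear pair at R on XD]
3. ∠DMP = 62°  [△MRD]

∠DMP = 62°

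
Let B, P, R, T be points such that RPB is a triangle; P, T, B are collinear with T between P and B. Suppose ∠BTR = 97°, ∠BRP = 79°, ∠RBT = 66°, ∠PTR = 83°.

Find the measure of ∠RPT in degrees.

∠RPT = 35°

1. ∠PBR = 66°  [T on ray BP]
2. ∠BPR = 35°  [△RPB]
3. ∠RPT = 35°  [T on ray PB]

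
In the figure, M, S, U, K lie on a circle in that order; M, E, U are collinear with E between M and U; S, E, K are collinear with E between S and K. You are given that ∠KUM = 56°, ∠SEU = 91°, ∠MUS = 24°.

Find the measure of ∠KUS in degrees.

1. ∠KSM = 56°  [same arc MK]
2. ∠MKS = 24°  [same arc MS]
3. ∠KMS = 100°  [△MSK]
4. ∠KUS = 80°  [cyclic MSUK, opposite ∠M+∠U]

∠KUS = 80°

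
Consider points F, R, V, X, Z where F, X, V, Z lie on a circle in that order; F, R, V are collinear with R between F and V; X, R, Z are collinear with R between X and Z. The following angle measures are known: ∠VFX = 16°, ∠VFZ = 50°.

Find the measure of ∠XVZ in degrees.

∠XVZ = 114°

1. ∠VZX = 16°  [same arc XV]
2. ∠VXZ = 50°  [same arc VZ]
3. ∠XVZ = 114°  [△XVZ]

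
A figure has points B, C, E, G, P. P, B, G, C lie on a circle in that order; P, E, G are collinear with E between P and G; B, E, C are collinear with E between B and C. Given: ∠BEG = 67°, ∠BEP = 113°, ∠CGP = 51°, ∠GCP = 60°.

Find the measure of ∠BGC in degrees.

1. ∠CEG = 113°  [vertical angles at E]
2. ∠CPG = 69°  [△PGC]
3. ∠BCG = 16°  [△GEC]
4. ∠CBG = 69°  [same arc GC]
5. ∠BGC = 95°  [△BGC]

∠BGC = 95°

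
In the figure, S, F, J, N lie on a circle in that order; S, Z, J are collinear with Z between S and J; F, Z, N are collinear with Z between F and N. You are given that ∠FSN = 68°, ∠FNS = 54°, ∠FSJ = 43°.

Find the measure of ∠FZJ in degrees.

∠FZJ = 101°

1. ∠FJN = 112°  [cyclic SFJN, opposite ∠S+∠J]
2. ∠FJS = 54°  [same arc SF]
3. ∠FNJ = 43°  [same arc FJ]
4. ∠JFN = 25°  [△FJN]
5. ∠FZJ = 101°  [△FZJ]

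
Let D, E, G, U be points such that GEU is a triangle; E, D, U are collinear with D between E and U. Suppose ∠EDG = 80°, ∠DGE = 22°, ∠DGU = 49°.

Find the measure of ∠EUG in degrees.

1. ∠GDU = 100°  [linear pair at D on EU]
2. ∠DUG = 31°  [△GDU]
3. ∠EUG = 31°  [D on ray UE]

∠EUG = 31°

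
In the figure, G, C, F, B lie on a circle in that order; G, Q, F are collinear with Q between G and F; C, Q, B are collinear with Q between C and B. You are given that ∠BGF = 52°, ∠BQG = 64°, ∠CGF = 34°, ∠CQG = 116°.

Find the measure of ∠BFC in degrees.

1. ∠BCF = 52°  [same arc FB]
2. ∠CBF = 34°  [same arc CF]
3. ∠BFC = 94°  [△CFB]

∠BFC = 94°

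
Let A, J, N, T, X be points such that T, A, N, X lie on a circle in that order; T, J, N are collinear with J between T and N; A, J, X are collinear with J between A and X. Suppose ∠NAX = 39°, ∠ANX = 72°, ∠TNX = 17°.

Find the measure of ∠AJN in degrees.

1. ∠AXN = 69°  [△ANX]
2. ∠TAX = 17°  [same arc TX]
3. ∠ATN = 69°  [same arc AN]
4. ∠AJT = 94°  [△TJA]
5. ∠AJN = 86°  [linear pair at J on TN]

∠AJN = 86°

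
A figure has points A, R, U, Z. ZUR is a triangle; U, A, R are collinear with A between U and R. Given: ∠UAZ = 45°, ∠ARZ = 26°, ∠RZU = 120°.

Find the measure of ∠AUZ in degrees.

∠AUZ = 34°

1. ∠URZ = 26°  [A on ray RU]
2. ∠RUZ = 34°  [△ZUR]
3. ∠AUZ = 34°  [A on ray UR]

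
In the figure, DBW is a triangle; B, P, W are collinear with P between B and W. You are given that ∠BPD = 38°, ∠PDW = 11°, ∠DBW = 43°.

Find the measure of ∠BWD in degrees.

∠BWD = 27°

1. ∠DPW = 142°  [linear pair at P on BW]
2. ∠DWP = 27°  [△DPW]
3. ∠BWD = 27°  [P on ray WB]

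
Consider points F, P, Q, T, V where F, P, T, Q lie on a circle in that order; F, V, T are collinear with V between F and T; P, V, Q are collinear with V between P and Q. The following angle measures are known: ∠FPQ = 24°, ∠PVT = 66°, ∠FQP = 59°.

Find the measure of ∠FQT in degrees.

∠FQT = 101°

1. ∠FTQ = 24°  [same arc FQ]
2. ∠FVQ = 66°  [vertical angles at V]
3. ∠QFT = 55°  [△FVQ]
4. ∠FQT = 101°  [△FTQ]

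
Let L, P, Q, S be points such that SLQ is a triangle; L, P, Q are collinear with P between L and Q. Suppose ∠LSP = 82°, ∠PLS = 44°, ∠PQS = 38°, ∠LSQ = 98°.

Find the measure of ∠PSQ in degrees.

∠PSQ = 16°

1. ∠LPS = 54°  [△SLP]
2. ∠QPS = 126°  [linear pair at P on LQ]
3. ∠PSQ = 16°  [△SPQ]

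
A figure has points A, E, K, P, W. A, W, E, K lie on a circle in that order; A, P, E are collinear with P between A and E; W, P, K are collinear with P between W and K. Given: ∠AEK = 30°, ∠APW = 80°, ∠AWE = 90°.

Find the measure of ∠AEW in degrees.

1. ∠AWK = 30°  [same arc AK]
2. ∠EAW = 70°  [△APW]
3. ∠AEW = 20°  [△AWE]

∠AEW = 20°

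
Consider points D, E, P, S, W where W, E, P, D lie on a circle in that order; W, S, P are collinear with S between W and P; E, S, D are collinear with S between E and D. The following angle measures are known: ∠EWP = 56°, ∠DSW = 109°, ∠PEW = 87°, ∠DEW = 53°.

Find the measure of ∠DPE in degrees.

∠DPE = 90°

1. ∠EDP = 56°  [same arc EP]
2. ∠EPW = 37°  [△WEP]
3. ∠ESP = 109°  [vertical angles at S]
4. ∠DEP = 34°  [△ESP]
5. ∠DPE = 90°  [△EPD]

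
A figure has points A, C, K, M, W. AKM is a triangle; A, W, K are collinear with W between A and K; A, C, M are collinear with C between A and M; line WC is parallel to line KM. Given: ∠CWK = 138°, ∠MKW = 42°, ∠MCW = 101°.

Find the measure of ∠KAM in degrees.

1. ∠AWC = 42°  [linear pair at W on AK]
2. ∠ACW = 79°  [linear pair at C on AM]
3. ∠CAW = 59°  [△AWC]
4. ∠KAM = 59°  [W on AK, C on AM]

∠KAM = 59°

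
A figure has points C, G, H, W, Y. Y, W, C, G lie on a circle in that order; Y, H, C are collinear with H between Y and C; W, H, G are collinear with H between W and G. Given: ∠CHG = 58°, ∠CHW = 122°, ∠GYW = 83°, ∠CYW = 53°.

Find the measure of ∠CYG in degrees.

1. ∠GCW = 97°  [cyclic YWCG, opposite ∠Y+∠C]
2. ∠CGW = 53°  [same arc WC]
3. ∠CWG = 30°  [△WCG]
4. ∠CYG = 30°  [same arc CG]

∠CYG = 30°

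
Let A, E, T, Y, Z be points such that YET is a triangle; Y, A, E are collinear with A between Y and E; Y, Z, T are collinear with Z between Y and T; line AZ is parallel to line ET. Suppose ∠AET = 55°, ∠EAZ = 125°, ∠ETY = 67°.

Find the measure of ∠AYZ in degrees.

1. ∠YAZ = 55°  [linear pair at A on YE]
2. ∠AZY = 67°  [AZ∥ET, corresponding at Z]
3. ∠AYZ = 58°  [△YAZ]

∠AYZ = 58°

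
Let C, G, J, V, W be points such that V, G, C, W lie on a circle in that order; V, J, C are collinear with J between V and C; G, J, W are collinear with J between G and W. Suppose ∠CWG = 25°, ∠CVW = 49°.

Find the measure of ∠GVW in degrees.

1. ∠CGW = 49°  [same arc CW]
2. ∠GCW = 106°  [△GCW]
3. ∠GVW = 74°  [cyclic VGCW, opposite ∠V+∠C]

∠GVW = 74°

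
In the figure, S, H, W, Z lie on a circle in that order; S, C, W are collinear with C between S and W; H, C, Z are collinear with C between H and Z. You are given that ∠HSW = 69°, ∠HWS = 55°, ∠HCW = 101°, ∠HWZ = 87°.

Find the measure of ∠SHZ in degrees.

∠SHZ = 32°

1. ∠HZS = 55°  [same arc SH]
2. ∠HSZ = 93°  [cyclic SHWZ, opposite ∠S+∠W]
3. ∠SHZ = 32°  [△SHZ]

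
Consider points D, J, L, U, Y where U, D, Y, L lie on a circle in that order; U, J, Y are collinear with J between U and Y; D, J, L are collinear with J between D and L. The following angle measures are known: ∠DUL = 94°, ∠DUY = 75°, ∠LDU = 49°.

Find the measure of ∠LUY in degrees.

∠LUY = 19°

1. ∠DYL = 86°  [cyclic UDYL, opposite ∠U+∠Y]
2. ∠DLY = 75°  [same arc DY]
3. ∠LDY = 19°  [△DYL]
4. ∠LUY = 19°  [same arc YL]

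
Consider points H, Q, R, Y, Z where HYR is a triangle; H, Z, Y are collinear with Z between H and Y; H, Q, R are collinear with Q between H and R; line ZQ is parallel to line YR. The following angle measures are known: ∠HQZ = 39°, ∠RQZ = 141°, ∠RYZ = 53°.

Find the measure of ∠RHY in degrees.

1. ∠HRY = 39°  [ZQ∥YR, corresponding at Q]
2. ∠HYR = 53°  [Z on ray YH]
3. ∠RHY = 88°  [△HYR]

∠RHY = 88°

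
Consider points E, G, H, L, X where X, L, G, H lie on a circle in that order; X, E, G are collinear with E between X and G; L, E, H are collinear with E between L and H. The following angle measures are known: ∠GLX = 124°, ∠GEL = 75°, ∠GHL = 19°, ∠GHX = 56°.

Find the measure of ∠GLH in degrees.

∠GLH = 68°

1. ∠GXL = 19°  [same arc LG]
2. ∠LGX = 37°  [△XLG]
3. ∠GLH = 68°  [△LEG]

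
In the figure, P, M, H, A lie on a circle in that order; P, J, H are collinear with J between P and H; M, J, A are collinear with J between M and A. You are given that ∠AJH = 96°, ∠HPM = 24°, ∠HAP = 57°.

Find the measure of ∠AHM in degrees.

1. ∠MJP = 96°  [vertical angles at J]
2. ∠HAM = 24°  [same arc MH]
3. ∠HMP = 123°  [cyclic PMHA, opposite ∠M+∠A]
4. ∠HJM = 84°  [linear pair at J on PH]
5. ∠MHP = 33°  [△PMH]
6. ∠AMH = 63°  [△MJH]
7. ∠AHM = 93°  [△MHA]

∠AHM = 93°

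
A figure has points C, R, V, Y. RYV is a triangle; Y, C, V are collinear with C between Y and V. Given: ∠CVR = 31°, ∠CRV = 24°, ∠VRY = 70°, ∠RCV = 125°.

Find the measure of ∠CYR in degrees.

∠CYR = 79°

1. ∠RVY = 31°  [C on ray VY]
2. ∠RYV = 79°  [△RYV]
3. ∠CYR = 79°  [C on ray YV]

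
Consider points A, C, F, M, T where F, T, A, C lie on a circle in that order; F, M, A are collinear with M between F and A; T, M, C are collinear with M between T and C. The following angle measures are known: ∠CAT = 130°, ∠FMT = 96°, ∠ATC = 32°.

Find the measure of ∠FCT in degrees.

1. ∠AMC = 96°  [vertical angles at M]
2. ∠AFC = 32°  [same arc AC]
3. ∠CMF = 84°  [linear pair at M on FA]
4. ∠FCT = 64°  [△FMC]

∠FCT = 64°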